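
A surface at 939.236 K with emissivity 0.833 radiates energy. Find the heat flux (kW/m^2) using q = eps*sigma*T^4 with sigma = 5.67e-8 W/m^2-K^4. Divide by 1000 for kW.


T^4 = 7.7821e+11
q = 0.833 * 5.67e-8 * 7.7821e+11 / 1000 = 36.756 kW/m^2

36.756 kW/m^2


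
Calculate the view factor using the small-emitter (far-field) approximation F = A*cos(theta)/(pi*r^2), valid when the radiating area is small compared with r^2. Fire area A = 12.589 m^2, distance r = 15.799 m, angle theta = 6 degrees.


cos(6 deg) = 0.99452
pi*r^2 = 784.17
F = 12.589 * 0.99452 / 784.17 = 0.015966

0.015966


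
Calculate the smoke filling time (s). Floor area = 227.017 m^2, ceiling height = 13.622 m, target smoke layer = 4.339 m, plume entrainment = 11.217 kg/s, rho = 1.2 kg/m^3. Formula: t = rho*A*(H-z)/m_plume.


H - z = 9.283 m
t = 1.2 * 227.017 * 9.283 / 11.217 = 225.45 s

225.45 s


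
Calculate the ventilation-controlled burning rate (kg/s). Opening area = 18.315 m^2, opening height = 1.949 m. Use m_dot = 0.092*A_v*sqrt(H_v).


sqrt(H_v) = 1.3961
m_dot = 0.092 * 18.315 * 1.3961 = 2.3523 kg/s

2.3523 kg/s


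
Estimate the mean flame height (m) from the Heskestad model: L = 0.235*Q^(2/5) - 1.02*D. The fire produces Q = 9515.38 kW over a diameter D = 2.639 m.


Q^(2/5) = 39.027
0.235 * Q^(2/5) = 9.1715
1.02 * D = 2.6918
L = 6.4797 m

6.4797 m


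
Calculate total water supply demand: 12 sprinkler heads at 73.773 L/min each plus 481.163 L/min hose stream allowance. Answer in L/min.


Sprinkler demand = 12 * 73.773 = 885.276 L/min
Total = 885.276 + 481.163 = 1366.439 L/min

1366.439 L/min


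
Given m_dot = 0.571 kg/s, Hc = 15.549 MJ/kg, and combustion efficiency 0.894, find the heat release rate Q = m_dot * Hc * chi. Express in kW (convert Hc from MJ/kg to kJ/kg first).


Hc = 15.549 MJ/kg = 15.549 * 1000 kJ/kg = 15549 kJ/kg
Q = 0.571 kg/s * 15549 kJ/kg * 0.894 = 7937.4 kW

7937.4 kW


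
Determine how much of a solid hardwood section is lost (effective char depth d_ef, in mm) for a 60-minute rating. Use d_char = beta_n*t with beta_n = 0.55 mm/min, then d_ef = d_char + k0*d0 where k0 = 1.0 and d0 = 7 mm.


d_char = 0.55 * 60 = 33 mm
d_ef = 33 + 1.0*7 = 40 mm

40 mm


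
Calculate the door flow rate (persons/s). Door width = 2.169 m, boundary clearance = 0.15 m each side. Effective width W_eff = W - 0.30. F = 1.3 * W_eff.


W_eff = 2.169 - 0.30 = 1.869 m
F = 1.3 * 1.869 = 2.4297 persons/s

2.4297 persons/s


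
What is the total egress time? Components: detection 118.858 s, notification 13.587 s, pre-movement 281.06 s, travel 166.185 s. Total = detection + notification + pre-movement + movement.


Total = 118.858 + 13.587 + 281.06 + 166.185 = 579.69 s

579.69 s


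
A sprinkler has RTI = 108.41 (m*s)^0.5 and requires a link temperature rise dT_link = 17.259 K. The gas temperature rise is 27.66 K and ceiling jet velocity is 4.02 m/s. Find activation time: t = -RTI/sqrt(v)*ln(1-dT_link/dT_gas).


dT_link/dT_gas = 0.62397
ln(1 - 0.62397) = -0.97809
t = -108.41 / sqrt(4.02) * -0.97809 = 52.885 s

52.885 s


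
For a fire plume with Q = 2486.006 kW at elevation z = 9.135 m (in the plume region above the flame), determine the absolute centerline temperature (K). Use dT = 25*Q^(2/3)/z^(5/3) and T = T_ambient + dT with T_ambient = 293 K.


Q^(2/3) = 183.51
z^(5/3) = 39.919
dT = 25 * 183.51 / 39.919 = 114.93 K
T = 293 + 114.93 = 407.93 K

407.93 K


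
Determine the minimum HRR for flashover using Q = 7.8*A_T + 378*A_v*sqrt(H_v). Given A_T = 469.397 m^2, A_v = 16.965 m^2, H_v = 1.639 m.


7.8*A_T = 3661.3
sqrt(H_v) = 1.2802
378*A_v*sqrt(H_v) = 8209.8
Q = 3661.3 + 8209.8 = 11871 kW

11871 kW


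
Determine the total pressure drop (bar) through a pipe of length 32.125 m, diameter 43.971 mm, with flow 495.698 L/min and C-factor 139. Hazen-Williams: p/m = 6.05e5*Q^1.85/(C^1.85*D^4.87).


Q^1.85 = 96862
C^1.85 = 9216.7
D^4.87 = 1.0051e+08
p/m = 0.063257 bar/m
p_total = 0.063257 * 32.125 = 2.0321 bar

2.0321 bar


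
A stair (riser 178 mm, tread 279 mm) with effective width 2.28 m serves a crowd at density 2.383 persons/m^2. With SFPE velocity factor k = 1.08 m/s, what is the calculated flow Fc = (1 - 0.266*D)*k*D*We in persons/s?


1 - 0.266*D = 1 - 0.266*2.383 = 0.36612
Fs = 0.36612 * 1.08 * 2.383 = 0.94227 persons/(s*m)
Fc = 0.94227 * 2.28 = 2.1484 persons/s

2.1484 persons/s


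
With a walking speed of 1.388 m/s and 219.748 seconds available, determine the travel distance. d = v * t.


d = 1.388 * 219.748 = 305.01 m

305.01 m


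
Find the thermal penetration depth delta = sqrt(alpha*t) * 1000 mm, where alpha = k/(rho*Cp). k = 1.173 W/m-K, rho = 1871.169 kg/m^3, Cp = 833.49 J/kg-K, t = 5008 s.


alpha = 1.173 / (1871.169 * 833.49) = 7.5212e-07 m^2/s
alpha * t = 0.0037666
delta = sqrt(0.0037666) * 1000 = 61.373 mm

61.373 mm


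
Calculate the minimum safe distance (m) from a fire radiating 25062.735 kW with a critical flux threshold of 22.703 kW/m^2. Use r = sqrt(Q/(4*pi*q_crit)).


4*pi*q_crit = 285.29
Q/(4*pi*q_crit) = 87.849
r = sqrt(87.849) = 9.3728 m

9.3728 m


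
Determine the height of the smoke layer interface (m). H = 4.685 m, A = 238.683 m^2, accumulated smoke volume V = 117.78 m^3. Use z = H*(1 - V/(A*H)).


V/(A*H) = 0.10533
1 - 0.10533 = 0.89467
z = 4.685 * 0.89467 = 4.1915 m

4.1915 m


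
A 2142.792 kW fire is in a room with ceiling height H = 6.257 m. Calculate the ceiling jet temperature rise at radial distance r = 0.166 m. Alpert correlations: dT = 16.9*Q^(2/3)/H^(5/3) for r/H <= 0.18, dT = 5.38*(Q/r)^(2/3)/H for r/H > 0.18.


r/H = 0.166 / 6.257 = 0.026530
r/H <= 0.18, so dT = 16.9*Q^(2/3)/H^(5/3)
Q^(2/3) = 166.21
H^(5/3) = 21.246
dT = 16.9 * 166.21 / 21.246 = 132.21 K

132.21 K


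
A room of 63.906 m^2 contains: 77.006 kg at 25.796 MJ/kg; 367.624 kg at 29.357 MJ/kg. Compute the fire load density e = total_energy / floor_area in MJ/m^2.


Total energy = 77.006*25.796 + 367.624*29.357
= 1986.447 + 10792.34
= 12778.78 MJ
e = 12778.78 / 63.906 = 199.96 MJ/m^2

199.96 MJ/m^2


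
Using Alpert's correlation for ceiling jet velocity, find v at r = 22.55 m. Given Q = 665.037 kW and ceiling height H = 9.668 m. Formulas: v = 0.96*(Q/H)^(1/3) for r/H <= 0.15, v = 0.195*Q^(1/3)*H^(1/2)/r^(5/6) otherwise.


r/H = 22.55 / 9.668 = 2.3324
r/H > 0.15, so v = 0.195*Q^(1/3)*H^(1/2)/r^(5/6)
Q^(1/3) = 8.7287
H^(1/2) = 3.1093
r^(5/6) = 13.416
v = 0.195 * 8.7287 * 3.1093 / 13.416 = 0.39448 m/s

0.39448 m/s


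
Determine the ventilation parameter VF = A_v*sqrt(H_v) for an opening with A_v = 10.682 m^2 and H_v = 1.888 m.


sqrt(H_v) = 1.3740
VF = 10.682 * 1.3740 = 14.678 m^(5/2)

14.678 m^(5/2)


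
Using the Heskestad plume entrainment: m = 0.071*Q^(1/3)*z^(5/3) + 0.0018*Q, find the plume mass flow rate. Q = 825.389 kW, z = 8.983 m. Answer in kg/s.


Q^(1/3) = 9.3804
z^(5/3) = 38.818
First term = 0.071 * 9.3804 * 38.818 = 25.853
Second term = 0.0018 * 825.389 = 1.4857
m = 27.339 kg/s

27.339 kg/s


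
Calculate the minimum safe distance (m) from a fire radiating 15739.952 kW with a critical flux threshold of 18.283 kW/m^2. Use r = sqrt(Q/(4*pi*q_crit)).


4*pi*q_crit = 229.75
Q/(4*pi*q_crit) = 68.509
r = sqrt(68.509) = 8.2770 m

8.2770 m


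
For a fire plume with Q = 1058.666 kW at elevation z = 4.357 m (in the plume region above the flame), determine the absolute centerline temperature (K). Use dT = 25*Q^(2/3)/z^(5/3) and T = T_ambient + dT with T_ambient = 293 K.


Q^(2/3) = 103.87
z^(5/3) = 11.623
dT = 25 * 103.87 / 11.623 = 223.43 K
T = 293 + 223.43 = 516.43 K

516.43 K


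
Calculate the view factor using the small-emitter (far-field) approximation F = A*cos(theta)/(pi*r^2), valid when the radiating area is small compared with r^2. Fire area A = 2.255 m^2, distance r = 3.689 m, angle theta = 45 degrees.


cos(45 deg) = 0.70711
pi*r^2 = 42.753
F = 2.255 * 0.70711 / 42.753 = 0.037296

0.037296


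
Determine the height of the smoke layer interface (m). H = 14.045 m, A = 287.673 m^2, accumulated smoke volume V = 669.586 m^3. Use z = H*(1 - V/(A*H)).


V/(A*H) = 0.16572
1 - 0.16572 = 0.83428
z = 14.045 * 0.83428 = 11.717 m

11.717 m


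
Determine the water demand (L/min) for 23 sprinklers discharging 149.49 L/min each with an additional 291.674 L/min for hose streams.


Sprinkler demand = 23 * 149.49 = 3438.27 L/min
Total = 3438.27 + 291.674 = 3729.944 L/min

3729.944 L/min


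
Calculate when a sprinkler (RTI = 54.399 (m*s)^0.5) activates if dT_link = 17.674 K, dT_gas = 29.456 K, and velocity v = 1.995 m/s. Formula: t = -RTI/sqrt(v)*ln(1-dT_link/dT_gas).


dT_link/dT_gas = 0.60001
ln(1 - 0.60001) = -0.91632
t = -54.399 / sqrt(1.995) * -0.91632 = 35.291 s

35.291 s


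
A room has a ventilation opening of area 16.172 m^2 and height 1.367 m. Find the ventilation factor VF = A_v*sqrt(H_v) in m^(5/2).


sqrt(H_v) = 1.1692
VF = 16.172 * 1.1692 = 18.908 m^(5/2)

18.908 m^(5/2)


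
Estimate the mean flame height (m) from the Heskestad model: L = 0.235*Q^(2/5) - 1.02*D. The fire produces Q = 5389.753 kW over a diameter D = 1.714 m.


Q^(2/5) = 31.090
0.235 * Q^(2/5) = 7.3063
1.02 * D = 1.7483
L = 5.5580 m

5.5580 m


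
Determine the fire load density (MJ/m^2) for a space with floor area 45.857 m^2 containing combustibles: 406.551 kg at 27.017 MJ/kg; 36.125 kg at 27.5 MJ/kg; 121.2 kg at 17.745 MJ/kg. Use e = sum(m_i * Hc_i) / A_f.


Total energy = 406.551*27.017 + 36.125*27.5 + 121.2*17.745
= 10983.79 + 993.4375 + 2150.694
= 14127.92 MJ
e = 14127.92 / 45.857 = 308.09 MJ/m^2

308.09 MJ/m^2


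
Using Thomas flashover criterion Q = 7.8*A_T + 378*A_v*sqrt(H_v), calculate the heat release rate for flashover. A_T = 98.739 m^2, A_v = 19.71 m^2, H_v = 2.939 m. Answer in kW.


7.8*A_T = 770.16
sqrt(H_v) = 1.7144
378*A_v*sqrt(H_v) = 12773
Q = 770.16 + 12773 = 13543 kW

13543 kW


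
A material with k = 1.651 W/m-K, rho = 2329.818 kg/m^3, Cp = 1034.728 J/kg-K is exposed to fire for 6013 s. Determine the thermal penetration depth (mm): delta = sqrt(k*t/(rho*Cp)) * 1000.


alpha = 1.651 / (2329.818 * 1034.728) = 6.8486e-07 m^2/s
alpha * t = 0.0041180
delta = sqrt(0.0041180) * 1000 = 64.172 mm

64.172 mm


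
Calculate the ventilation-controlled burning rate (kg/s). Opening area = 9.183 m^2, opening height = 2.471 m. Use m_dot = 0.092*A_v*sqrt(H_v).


sqrt(H_v) = 1.5719
m_dot = 0.092 * 9.183 * 1.5719 = 1.3280 kg/s

1.3280 kg/s


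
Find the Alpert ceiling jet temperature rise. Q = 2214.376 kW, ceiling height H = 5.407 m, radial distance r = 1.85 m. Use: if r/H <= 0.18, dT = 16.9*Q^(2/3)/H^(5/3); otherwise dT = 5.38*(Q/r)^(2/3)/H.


r/H = 1.85 / 5.407 = 0.34215
r/H > 0.18, so dT = 5.38*(Q/r)^(2/3)/H
Q/r = 1196.96
(Q/r)^(2/3) = 112.73
dT = 5.38 * 112.73 / 5.407 = 112.17 K

112.17 K


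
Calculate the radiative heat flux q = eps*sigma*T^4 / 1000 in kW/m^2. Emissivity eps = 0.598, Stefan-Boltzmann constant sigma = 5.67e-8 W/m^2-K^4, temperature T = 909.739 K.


T^4 = 6.8496e+11
q = 0.598 * 5.67e-8 * 6.8496e+11 / 1000 = 23.225 kW/m^2

23.225 kW/m^2


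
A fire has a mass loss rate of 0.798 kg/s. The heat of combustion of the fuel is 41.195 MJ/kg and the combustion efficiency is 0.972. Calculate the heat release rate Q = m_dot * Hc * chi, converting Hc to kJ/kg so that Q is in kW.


Hc = 41.195 MJ/kg = 41.195 * 1000 kJ/kg = 41195 kJ/kg
Q = 0.798 kg/s * 41195 kJ/kg * 0.972 = 31953 kW

31953 kW


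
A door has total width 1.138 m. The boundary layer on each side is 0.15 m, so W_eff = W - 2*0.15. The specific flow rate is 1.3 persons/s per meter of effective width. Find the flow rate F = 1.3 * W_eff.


W_eff = 1.138 - 0.30 = 0.838 m
F = 1.3 * 0.838 = 1.0894 persons/s

1.0894 persons/s


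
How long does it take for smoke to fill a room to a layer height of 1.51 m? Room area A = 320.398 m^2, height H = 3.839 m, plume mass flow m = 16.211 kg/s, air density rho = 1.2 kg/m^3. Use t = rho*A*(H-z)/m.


H - z = 2.329 m
t = 1.2 * 320.398 * 2.329 / 16.211 = 55.237 s

55.237 s


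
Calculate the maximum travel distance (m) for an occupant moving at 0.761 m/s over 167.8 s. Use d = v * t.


d = 0.761 * 167.8 = 127.70 m

127.70 m


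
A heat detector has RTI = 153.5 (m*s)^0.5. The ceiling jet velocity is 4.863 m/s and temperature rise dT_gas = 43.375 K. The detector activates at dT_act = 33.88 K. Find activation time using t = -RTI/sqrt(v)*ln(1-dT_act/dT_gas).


dT_act/dT_gas = 0.78110
ln(1 - 0.78110) = -1.5191
t = -153.5 / sqrt(4.863) * -1.5191 = 105.74 s

105.74 s


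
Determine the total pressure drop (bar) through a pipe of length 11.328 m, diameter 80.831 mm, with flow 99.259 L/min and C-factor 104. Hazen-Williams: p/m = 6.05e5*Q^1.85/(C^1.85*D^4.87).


Q^1.85 = 4943.4
C^1.85 = 5389.0
D^4.87 = 1.9494e+09
p/m = 0.00028468 bar/m
p_total = 0.00028468 * 11.328 = 0.0032249 bar

0.0032249 bar


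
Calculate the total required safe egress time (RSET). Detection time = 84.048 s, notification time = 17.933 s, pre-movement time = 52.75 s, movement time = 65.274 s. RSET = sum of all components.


Total = 84.048 + 17.933 + 52.75 + 65.274 = 220.005 s

220.005 s


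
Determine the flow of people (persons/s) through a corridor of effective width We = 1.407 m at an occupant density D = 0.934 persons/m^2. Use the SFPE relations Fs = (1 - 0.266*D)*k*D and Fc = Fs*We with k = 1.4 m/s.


1 - 0.266*D = 1 - 0.266*0.934 = 0.75156
Fs = 0.75156 * 1.4 * 0.934 = 0.98273 persons/(s*m)
Fc = 0.98273 * 1.407 = 1.3827 persons/s

1.3827 persons/s


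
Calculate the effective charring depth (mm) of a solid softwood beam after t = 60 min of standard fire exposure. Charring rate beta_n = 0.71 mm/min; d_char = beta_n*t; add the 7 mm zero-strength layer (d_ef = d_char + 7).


d_char = 0.71 * 60 = 42.6 mm
d_ef = 42.6 + 1.0*7 = 49.6 mm

49.6 mm


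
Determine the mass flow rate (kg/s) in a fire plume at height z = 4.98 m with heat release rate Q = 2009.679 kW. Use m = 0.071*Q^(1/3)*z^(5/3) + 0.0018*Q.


Q^(1/3) = 12.620
z^(5/3) = 14.523
First term = 0.071 * 12.620 * 14.523 = 13.012
Second term = 0.0018 * 2009.679 = 3.6174
m = 16.630 kg/s

16.630 kg/s


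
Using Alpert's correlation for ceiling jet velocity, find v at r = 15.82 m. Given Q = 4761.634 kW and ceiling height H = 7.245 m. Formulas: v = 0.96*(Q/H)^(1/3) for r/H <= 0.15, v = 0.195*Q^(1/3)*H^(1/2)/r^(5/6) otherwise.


r/H = 15.82 / 7.245 = 2.1836
r/H > 0.15, so v = 0.195*Q^(1/3)*H^(1/2)/r^(5/6)
Q^(1/3) = 16.824
H^(1/2) = 2.6917
r^(5/6) = 9.9848
v = 0.195 * 16.824 * 2.6917 / 9.9848 = 0.88437 m/s

0.88437 m/s


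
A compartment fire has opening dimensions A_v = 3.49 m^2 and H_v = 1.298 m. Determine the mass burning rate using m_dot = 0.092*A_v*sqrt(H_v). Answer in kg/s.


sqrt(H_v) = 1.1393
m_dot = 0.092 * 3.49 * 1.1393 = 0.36581 kg/s

0.36581 kg/s


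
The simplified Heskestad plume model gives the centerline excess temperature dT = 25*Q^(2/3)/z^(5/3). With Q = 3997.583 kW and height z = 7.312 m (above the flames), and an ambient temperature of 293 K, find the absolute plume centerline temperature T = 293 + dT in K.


Q^(2/3) = 251.88
z^(5/3) = 27.546
dT = 25 * 251.88 / 27.546 = 228.60 K
T = 293 + 228.60 = 521.60 K

521.60 K


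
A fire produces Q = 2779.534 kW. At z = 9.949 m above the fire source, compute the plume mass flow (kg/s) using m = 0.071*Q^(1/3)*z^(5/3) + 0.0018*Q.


Q^(1/3) = 14.060
z^(5/3) = 46.022
First term = 0.071 * 14.060 * 46.022 = 45.943
Second term = 0.0018 * 2779.534 = 5.0032
m = 50.946 kg/s

50.946 kg/s


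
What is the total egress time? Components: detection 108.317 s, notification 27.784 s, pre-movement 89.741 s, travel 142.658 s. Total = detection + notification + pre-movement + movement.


Total = 108.317 + 27.784 + 89.741 + 142.658 = 368.5 s

368.5 s


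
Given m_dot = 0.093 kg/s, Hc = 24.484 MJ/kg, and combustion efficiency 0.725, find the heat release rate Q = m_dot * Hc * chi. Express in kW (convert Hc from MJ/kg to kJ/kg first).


Hc = 24.484 MJ/kg = 24.484 * 1000 kJ/kg = 24484 kJ/kg
Q = 0.093 kg/s * 24484 kJ/kg * 0.725 = 1650.8 kW

1650.8 kW


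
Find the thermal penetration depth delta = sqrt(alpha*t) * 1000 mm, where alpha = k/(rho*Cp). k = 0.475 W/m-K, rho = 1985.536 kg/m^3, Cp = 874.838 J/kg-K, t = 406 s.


alpha = 0.475 / (1985.536 * 874.838) = 2.7346e-07 m^2/s
alpha * t = 0.00011102
delta = sqrt(0.00011102) * 1000 = 10.537 mm

10.537 mm


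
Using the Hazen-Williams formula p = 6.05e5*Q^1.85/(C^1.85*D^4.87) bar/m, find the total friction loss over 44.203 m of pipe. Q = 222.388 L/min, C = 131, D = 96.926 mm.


Q^1.85 = 21986
C^1.85 = 8259.5
D^4.87 = 4.7202e+09
p/m = 0.00034119 bar/m
p_total = 0.00034119 * 44.203 = 0.015082 bar

0.015082 bar


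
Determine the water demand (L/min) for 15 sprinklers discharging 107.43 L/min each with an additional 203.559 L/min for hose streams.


Sprinkler demand = 15 * 107.43 = 1611.45 L/min
Total = 1611.45 + 203.559 = 1815.009 L/min

1815.009 L/min


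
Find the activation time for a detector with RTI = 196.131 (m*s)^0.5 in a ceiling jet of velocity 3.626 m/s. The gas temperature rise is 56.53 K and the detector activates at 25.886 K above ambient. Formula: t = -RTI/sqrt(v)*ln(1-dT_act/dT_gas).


dT_act/dT_gas = 0.45792
ln(1 - 0.45792) = -0.61233
t = -196.131 / sqrt(3.626) * -0.61233 = 63.070 s

63.070 s


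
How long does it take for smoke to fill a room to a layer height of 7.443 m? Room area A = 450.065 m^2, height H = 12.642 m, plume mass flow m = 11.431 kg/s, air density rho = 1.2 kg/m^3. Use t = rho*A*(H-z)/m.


H - z = 5.199 m
t = 1.2 * 450.065 * 5.199 / 11.431 = 245.64 s

245.64 s


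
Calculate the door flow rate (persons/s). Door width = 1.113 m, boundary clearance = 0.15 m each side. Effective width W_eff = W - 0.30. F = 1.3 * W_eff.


W_eff = 1.113 - 0.30 = 0.813 m
F = 1.3 * 0.813 = 1.0569 persons/s

1.0569 persons/s


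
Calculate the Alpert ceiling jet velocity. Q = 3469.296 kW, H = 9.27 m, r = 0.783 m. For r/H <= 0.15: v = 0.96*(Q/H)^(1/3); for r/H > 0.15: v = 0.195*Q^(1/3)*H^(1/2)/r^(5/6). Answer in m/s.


r/H = 0.783 / 9.27 = 0.084466
r/H <= 0.15, so v = 0.96*(Q/H)^(1/3)
Q/H = 374.25
(Q/H)^(1/3) = 7.2064
v = 0.96 * 7.2064 = 6.9182 m/s

6.9182 m/s


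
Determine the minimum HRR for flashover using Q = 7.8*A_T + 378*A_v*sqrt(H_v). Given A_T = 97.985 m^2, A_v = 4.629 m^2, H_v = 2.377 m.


7.8*A_T = 764.283
sqrt(H_v) = 1.5418
378*A_v*sqrt(H_v) = 2697.7
Q = 764.283 + 2697.7 = 3462.0 kW

3462.0 kW


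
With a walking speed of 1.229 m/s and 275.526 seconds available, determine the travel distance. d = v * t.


d = 1.229 * 275.526 = 338.62 m

338.62 m


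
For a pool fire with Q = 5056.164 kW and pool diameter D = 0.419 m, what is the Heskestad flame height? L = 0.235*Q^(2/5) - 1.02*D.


Q^(2/5) = 30.306
0.235 * Q^(2/5) = 7.1219
1.02 * D = 0.42738
L = 6.6945 m

6.6945 m


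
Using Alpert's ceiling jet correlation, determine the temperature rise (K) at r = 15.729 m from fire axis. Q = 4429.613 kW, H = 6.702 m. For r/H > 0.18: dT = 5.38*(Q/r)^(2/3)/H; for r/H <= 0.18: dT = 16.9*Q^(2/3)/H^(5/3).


r/H = 15.729 / 6.702 = 2.3469
r/H > 0.18, so dT = 5.38*(Q/r)^(2/3)/H
Q/r = 281.62
(Q/r)^(2/3) = 42.965
dT = 5.38 * 42.965 / 6.702 = 34.490 K

34.490 K


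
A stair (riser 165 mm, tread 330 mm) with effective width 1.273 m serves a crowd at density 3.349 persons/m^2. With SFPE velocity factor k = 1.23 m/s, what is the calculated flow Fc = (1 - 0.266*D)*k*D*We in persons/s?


1 - 0.266*D = 1 - 0.266*3.349 = 0.10917
Fs = 0.10917 * 1.23 * 3.349 = 0.44968 persons/(s*m)
Fc = 0.44968 * 1.273 = 0.57245 persons/s

0.57245 persons/s


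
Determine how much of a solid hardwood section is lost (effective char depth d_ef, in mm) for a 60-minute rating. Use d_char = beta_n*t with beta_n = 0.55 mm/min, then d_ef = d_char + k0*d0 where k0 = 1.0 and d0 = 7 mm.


d_char = 0.55 * 60 = 33 mm
d_ef = 33 + 1.0*7 = 40 mm

40 mm


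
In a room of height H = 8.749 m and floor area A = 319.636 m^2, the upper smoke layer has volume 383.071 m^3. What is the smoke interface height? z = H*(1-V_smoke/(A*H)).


V/(A*H) = 0.13698
1 - 0.13698 = 0.86302
z = 8.749 * 0.86302 = 7.5505 m

7.5505 m


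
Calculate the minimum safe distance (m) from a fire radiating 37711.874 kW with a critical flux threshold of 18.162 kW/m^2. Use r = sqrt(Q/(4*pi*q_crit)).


4*pi*q_crit = 228.23
Q/(4*pi*q_crit) = 165.24
r = sqrt(165.24) = 12.854 m

12.854 m


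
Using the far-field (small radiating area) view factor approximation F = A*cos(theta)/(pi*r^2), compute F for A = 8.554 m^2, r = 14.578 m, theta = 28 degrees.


cos(28 deg) = 0.88295
pi*r^2 = 667.65
F = 8.554 * 0.88295 / 667.65 = 0.011312

0.011312


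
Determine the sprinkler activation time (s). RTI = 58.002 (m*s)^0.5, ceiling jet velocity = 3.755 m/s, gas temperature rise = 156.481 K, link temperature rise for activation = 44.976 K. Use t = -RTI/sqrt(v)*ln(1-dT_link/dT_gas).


dT_link/dT_gas = 0.28742
ln(1 - 0.28742) = -0.33887
t = -58.002 / sqrt(3.755) * -0.33887 = 10.143 s

10.143 s


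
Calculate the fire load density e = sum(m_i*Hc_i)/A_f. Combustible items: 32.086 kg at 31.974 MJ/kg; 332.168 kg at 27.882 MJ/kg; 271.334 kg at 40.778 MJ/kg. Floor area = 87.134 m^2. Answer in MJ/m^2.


Total energy = 32.086*31.974 + 332.168*27.882 + 271.334*40.778
= 1025.918 + 9261.508 + 11064.46
= 21351.88 MJ
e = 21351.88 / 87.134 = 245.05 MJ/m^2

245.05 MJ/m^2


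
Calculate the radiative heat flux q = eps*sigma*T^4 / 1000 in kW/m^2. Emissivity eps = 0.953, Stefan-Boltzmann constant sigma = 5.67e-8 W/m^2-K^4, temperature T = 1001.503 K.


T^4 = 1.0060e+12
q = 0.953 * 5.67e-8 * 1.0060e+12 / 1000 = 54.361 kW/m^2

54.361 kW/m^2


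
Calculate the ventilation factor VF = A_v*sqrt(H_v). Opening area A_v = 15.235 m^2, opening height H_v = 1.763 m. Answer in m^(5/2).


sqrt(H_v) = 1.3278
VF = 15.235 * 1.3278 = 20.229 m^(5/2)

20.229 m^(5/2)


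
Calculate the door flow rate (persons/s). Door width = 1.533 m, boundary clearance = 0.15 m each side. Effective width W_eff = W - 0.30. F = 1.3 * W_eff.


W_eff = 1.533 - 0.30 = 1.233 m
F = 1.3 * 1.233 = 1.6029 persons/s

1.6029 persons/s


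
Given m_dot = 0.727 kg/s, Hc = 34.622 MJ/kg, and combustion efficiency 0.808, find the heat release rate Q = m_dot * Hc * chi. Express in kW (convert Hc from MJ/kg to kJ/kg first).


Hc = 34.622 MJ/kg = 34.622 * 1000 kJ/kg = 34622 kJ/kg
Q = 0.727 kg/s * 34622 kJ/kg * 0.808 = 20338 kW

20338 kW


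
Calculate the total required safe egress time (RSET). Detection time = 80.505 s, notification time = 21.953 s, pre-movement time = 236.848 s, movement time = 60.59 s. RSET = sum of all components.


Total = 80.505 + 21.953 + 236.848 + 60.59 = 399.896 s

399.896 s


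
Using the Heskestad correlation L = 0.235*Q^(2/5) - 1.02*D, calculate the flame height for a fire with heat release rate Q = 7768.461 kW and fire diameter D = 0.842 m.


Q^(2/5) = 35.986
0.235 * Q^(2/5) = 8.4567
1.02 * D = 0.85884
L = 7.5979 m

7.5979 m


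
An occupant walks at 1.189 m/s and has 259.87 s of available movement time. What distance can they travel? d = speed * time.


d = 1.189 * 259.87 = 308.99 m

308.99 m


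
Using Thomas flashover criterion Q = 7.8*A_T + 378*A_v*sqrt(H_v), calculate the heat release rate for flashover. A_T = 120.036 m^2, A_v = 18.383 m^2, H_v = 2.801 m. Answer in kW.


7.8*A_T = 936.28
sqrt(H_v) = 1.6736
378*A_v*sqrt(H_v) = 11630
Q = 936.28 + 11630 = 12566 kW

12566 kW


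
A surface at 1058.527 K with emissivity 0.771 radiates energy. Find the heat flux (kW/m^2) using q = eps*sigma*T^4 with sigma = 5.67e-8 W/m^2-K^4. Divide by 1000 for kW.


T^4 = 1.2555e+12
q = 0.771 * 5.67e-8 * 1.2555e+12 / 1000 = 54.884 kW/m^2

54.884 kW/m^2


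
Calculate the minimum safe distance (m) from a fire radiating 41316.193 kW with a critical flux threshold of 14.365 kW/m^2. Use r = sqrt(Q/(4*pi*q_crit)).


4*pi*q_crit = 180.52
Q/(4*pi*q_crit) = 228.88
r = sqrt(228.88) = 15.129 m

15.129 m


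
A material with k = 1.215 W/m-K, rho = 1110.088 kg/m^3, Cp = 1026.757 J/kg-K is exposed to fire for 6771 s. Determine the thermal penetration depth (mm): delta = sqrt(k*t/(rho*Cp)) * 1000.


alpha = 1.215 / (1110.088 * 1026.757) = 1.0660e-06 m^2/s
alpha * t = 0.0072178
delta = sqrt(0.0072178) * 1000 = 84.958 mm

84.958 mm


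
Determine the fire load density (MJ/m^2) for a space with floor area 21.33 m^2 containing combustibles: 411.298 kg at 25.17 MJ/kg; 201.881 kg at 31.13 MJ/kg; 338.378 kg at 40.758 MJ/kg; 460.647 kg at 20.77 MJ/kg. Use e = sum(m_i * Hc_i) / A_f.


Total energy = 411.298*25.17 + 201.881*31.13 + 338.378*40.758 + 460.647*20.77
= 10352.37 + 6284.556 + 13791.61 + 9567.638
= 39996.17 MJ
e = 39996.17 / 21.33 = 1875.1 MJ/m^2

1875.1 MJ/m^2


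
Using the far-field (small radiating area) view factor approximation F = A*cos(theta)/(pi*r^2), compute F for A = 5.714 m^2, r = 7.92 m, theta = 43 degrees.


cos(43 deg) = 0.73135
pi*r^2 = 197.06
F = 5.714 * 0.73135 / 197.06 = 0.021206

0.021206


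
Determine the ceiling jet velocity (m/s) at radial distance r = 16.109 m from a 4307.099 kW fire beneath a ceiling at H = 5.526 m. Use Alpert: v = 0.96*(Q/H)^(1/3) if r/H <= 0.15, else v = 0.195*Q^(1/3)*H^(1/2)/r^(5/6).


r/H = 16.109 / 5.526 = 2.9151
r/H > 0.15, so v = 0.195*Q^(1/3)*H^(1/2)/r^(5/6)
Q^(1/3) = 16.270
H^(1/2) = 2.3507
r^(5/6) = 10.137
v = 0.195 * 16.270 * 2.3507 / 10.137 = 0.73577 m/s

0.73577 m/s


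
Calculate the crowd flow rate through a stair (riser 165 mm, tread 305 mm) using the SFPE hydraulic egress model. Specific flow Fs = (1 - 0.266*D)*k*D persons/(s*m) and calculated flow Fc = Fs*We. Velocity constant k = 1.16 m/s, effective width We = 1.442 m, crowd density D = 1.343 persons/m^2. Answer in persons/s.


1 - 0.266*D = 1 - 0.266*1.343 = 0.64276
Fs = 0.64276 * 1.16 * 1.343 = 1.0013 persons/(s*m)
Fc = 1.0013 * 1.442 = 1.4439 persons/s

1.4439 persons/s


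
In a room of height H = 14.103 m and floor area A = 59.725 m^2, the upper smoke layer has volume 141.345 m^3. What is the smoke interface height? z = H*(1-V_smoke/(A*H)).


V/(A*H) = 0.16781
1 - 0.16781 = 0.83219
z = 14.103 * 0.83219 = 11.736 m

11.736 m


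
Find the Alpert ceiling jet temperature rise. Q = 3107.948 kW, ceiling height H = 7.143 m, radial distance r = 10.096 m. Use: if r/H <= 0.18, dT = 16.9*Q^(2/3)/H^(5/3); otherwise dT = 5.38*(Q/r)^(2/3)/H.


r/H = 10.096 / 7.143 = 1.4134
r/H > 0.18, so dT = 5.38*(Q/r)^(2/3)/H
Q/r = 307.84
(Q/r)^(2/3) = 45.591
dT = 5.38 * 45.591 / 7.143 = 34.339 K

34.339 K


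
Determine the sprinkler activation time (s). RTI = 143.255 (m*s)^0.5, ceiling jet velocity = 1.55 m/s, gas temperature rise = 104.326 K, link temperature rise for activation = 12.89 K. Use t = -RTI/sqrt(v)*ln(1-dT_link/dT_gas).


dT_link/dT_gas = 0.12356
ln(1 - 0.12356) = -0.13188
t = -143.255 / sqrt(1.55) * -0.13188 = 15.175 s

15.175 s


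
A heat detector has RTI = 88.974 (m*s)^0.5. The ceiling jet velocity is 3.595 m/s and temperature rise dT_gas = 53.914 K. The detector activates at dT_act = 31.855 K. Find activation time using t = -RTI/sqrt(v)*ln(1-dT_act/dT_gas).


dT_act/dT_gas = 0.59085
ln(1 - 0.59085) = -0.89367
t = -88.974 / sqrt(3.595) * -0.89367 = 41.936 s

41.936 s


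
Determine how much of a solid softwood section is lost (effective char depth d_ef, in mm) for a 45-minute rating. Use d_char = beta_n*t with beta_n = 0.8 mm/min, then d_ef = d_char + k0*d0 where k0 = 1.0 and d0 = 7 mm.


d_char = 0.8 * 45 = 36 mm
d_ef = 36 + 1.0*7 = 43 mm

43 mm


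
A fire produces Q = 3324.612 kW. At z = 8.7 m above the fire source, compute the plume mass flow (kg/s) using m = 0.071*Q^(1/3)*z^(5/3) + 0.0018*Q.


Q^(1/3) = 14.925
z^(5/3) = 36.801
First term = 0.071 * 14.925 * 36.801 = 38.998
Second term = 0.0018 * 3324.612 = 5.9843
m = 44.982 kg/s

44.982 kg/s


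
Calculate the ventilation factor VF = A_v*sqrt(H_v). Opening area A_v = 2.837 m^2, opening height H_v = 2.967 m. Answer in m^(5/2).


sqrt(H_v) = 1.7225
VF = 2.837 * 1.7225 = 4.8867 m^(5/2)

4.8867 m^(5/2)


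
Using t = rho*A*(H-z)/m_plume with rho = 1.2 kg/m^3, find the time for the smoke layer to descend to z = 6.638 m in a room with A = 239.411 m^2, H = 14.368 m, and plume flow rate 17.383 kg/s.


H - z = 7.73 m
t = 1.2 * 239.411 * 7.73 / 17.383 = 127.76 s

127.76 s


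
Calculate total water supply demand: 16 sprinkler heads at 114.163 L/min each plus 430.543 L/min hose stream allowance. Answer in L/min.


Sprinkler demand = 16 * 114.163 = 1826.608 L/min
Total = 1826.608 + 430.543 = 2257.151 L/min

2257.151 L/min


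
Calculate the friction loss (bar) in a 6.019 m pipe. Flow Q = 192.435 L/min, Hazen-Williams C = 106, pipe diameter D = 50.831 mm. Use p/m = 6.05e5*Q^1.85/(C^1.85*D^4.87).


Q^1.85 = 16824
C^1.85 = 5582.3
D^4.87 = 2.0363e+08
p/m = 0.0089540 bar/m
p_total = 0.0089540 * 6.019 = 0.053894 bar

0.053894 bar


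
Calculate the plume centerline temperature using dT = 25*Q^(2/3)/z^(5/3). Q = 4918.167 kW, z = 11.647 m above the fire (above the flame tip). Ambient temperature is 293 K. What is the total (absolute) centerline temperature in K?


Q^(2/3) = 289.20
z^(5/3) = 59.844
dT = 25 * 289.20 / 59.844 = 120.81 K
T = 293 + 120.81 = 413.81 K

413.81 K


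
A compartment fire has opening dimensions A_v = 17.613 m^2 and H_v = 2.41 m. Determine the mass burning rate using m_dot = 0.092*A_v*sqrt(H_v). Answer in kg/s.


sqrt(H_v) = 1.5524
m_dot = 0.092 * 17.613 * 1.5524 = 2.5155 kg/s

2.5155 kg/s


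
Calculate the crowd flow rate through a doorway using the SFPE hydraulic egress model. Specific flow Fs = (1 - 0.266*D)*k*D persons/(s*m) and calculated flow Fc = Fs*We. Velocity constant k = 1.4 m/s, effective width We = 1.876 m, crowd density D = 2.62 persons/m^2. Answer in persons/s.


1 - 0.266*D = 1 - 0.266*2.62 = 0.30308
Fs = 0.30308 * 1.4 * 2.62 = 1.1117 persons/(s*m)
Fc = 1.1117 * 1.876 = 2.0855 persons/s

2.0855 persons/s


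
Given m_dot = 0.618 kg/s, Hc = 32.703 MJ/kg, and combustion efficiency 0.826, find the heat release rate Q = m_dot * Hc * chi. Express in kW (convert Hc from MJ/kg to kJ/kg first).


Hc = 32.703 MJ/kg = 32.703 * 1000 kJ/kg = 32703 kJ/kg
Q = 0.618 kg/s * 32703 kJ/kg * 0.826 = 16694 kW

16694 kW


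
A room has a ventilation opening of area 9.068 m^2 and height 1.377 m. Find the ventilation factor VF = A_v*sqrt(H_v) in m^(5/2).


sqrt(H_v) = 1.1735
VF = 9.068 * 1.1735 = 10.641 m^(5/2)

10.641 m^(5/2)


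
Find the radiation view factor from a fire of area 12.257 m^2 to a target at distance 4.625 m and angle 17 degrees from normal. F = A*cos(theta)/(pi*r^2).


cos(17 deg) = 0.95630
pi*r^2 = 67.201
F = 12.257 * 0.95630 / 67.201 = 0.17442

0.17442


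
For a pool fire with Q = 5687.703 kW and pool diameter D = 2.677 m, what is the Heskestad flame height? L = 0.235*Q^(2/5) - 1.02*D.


Q^(2/5) = 31.767
0.235 * Q^(2/5) = 7.4652
1.02 * D = 2.7305
L = 4.7347 m

4.7347 m


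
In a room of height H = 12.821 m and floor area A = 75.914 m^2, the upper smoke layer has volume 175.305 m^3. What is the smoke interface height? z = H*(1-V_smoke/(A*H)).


V/(A*H) = 0.18012
1 - 0.18012 = 0.81988
z = 12.821 * 0.81988 = 10.512 m

10.512 m


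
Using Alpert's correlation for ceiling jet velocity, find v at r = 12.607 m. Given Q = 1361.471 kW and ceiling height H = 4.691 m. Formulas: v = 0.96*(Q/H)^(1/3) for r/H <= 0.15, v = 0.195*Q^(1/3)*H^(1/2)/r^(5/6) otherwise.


r/H = 12.607 / 4.691 = 2.6875
r/H > 0.15, so v = 0.195*Q^(1/3)*H^(1/2)/r^(5/6)
Q^(1/3) = 11.083
H^(1/2) = 2.1659
r^(5/6) = 8.2637
v = 0.195 * 11.083 * 2.1659 / 8.2637 = 0.56645 m/s

0.56645 m/s


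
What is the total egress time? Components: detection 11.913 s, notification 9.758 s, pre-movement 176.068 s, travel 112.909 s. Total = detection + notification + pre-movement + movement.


Total = 11.913 + 9.758 + 176.068 + 112.909 = 310.648 s

310.648 s


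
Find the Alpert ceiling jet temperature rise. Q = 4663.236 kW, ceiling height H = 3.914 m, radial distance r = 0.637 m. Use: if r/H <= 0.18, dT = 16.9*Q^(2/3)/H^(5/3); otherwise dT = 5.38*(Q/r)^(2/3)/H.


r/H = 0.637 / 3.914 = 0.16275
r/H <= 0.18, so dT = 16.9*Q^(2/3)/H^(5/3)
Q^(2/3) = 279.12
H^(5/3) = 9.7208
dT = 16.9 * 279.12 / 9.7208 = 485.26 K

485.26 K


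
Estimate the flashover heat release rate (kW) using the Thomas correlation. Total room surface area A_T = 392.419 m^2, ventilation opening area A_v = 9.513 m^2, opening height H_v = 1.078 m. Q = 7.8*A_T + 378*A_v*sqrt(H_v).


7.8*A_T = 3060.9
sqrt(H_v) = 1.0383
378*A_v*sqrt(H_v) = 3733.5
Q = 3060.9 + 3733.5 = 6794.4 kW

6794.4 kW


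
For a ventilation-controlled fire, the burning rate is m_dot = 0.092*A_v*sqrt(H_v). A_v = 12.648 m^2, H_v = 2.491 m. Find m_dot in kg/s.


sqrt(H_v) = 1.5783
m_dot = 0.092 * 12.648 * 1.5783 = 1.8365 kg/s

1.8365 kg/s


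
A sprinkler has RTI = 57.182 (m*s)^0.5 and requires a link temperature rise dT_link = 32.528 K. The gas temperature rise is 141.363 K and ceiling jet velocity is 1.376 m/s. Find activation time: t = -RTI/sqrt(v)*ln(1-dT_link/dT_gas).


dT_link/dT_gas = 0.23010
ln(1 - 0.23010) = -0.26150
t = -57.182 / sqrt(1.376) * -0.26150 = 12.747 s

12.747 s


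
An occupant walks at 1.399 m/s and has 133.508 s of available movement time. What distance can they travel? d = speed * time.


d = 1.399 * 133.508 = 186.78 m

186.78 m


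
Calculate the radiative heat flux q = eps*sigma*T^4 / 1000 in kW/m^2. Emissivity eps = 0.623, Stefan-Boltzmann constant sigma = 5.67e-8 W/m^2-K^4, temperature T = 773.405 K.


T^4 = 3.5779e+11
q = 0.623 * 5.67e-8 * 3.5779e+11 / 1000 = 12.639 kW/m^2

12.639 kW/m^2


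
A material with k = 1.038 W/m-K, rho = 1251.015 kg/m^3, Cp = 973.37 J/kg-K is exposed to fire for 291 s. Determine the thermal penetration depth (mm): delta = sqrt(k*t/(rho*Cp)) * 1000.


alpha = 1.038 / (1251.015 * 973.37) = 8.5243e-07 m^2/s
alpha * t = 0.00024806
delta = sqrt(0.00024806) * 1000 = 15.750 mm

15.750 mm


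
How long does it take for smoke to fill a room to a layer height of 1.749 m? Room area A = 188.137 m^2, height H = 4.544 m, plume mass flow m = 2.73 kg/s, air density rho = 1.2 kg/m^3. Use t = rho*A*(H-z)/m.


H - z = 2.795 m
t = 1.2 * 188.137 * 2.795 / 2.73 = 231.14 s

231.14 s


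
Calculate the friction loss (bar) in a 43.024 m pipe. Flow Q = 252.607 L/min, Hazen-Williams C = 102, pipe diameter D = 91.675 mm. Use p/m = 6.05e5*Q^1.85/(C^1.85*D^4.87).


Q^1.85 = 27831
C^1.85 = 5198.9
D^4.87 = 3.5988e+09
p/m = 0.00089993 bar/m
p_total = 0.00089993 * 43.024 = 0.038718 bar

0.038718 bar


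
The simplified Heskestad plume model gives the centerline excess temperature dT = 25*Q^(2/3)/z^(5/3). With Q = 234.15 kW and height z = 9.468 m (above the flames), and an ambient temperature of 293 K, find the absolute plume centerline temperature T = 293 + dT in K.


Q^(2/3) = 37.989
z^(5/3) = 42.374
dT = 25 * 37.989 / 42.374 = 22.413 K
T = 293 + 22.413 = 315.41 K

315.41 K


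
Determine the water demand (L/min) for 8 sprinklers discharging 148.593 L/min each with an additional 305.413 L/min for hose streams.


Sprinkler demand = 8 * 148.593 = 1188.744 L/min
Total = 1188.744 + 305.413 = 1494.157 L/min

1494.157 L/min


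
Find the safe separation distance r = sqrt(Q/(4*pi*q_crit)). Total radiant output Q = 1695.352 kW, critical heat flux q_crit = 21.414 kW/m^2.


4*pi*q_crit = 269.10
Q/(4*pi*q_crit) = 6.3002
r = sqrt(6.3002) = 2.5100 m

2.5100 m


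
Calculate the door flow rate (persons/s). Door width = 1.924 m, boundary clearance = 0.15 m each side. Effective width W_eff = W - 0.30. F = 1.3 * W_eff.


W_eff = 1.924 - 0.30 = 1.624 m
F = 1.3 * 1.624 = 2.1112 persons/s

2.1112 persons/s


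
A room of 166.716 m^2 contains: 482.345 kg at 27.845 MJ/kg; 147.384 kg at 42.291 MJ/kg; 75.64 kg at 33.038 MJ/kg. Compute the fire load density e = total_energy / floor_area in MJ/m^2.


Total energy = 482.345*27.845 + 147.384*42.291 + 75.64*33.038
= 13430.90 + 6233.017 + 2498.994
= 22162.91 MJ
e = 22162.91 / 166.716 = 132.94 MJ/m^2

132.94 MJ/m^2


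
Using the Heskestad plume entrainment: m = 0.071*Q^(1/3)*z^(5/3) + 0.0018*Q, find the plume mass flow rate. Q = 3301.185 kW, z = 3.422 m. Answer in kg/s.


Q^(1/3) = 14.890
z^(5/3) = 7.7708
First term = 0.071 * 14.890 * 7.7708 = 8.2151
Second term = 0.0018 * 3301.185 = 5.9421
m = 14.157 kg/s

14.157 kg/s


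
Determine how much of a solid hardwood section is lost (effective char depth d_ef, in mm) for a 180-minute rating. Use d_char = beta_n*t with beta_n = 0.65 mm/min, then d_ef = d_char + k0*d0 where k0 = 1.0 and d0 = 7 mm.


d_char = 0.65 * 180 = 117 mm
d_ef = 117 + 1.0*7 = 124 mm

124 mm


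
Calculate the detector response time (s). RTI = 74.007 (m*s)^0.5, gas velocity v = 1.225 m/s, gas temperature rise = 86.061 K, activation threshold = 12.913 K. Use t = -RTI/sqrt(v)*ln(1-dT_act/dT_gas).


dT_act/dT_gas = 0.15004
ln(1 - 0.15004) = -0.16257
t = -74.007 / sqrt(1.225) * -0.16257 = 10.870 s

10.870 s


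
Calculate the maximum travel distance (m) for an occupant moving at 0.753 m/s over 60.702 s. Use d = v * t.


d = 0.753 * 60.702 = 45.709 m

45.709 m


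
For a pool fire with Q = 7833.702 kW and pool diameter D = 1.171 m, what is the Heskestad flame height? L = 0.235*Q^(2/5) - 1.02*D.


Q^(2/5) = 36.107
0.235 * Q^(2/5) = 8.4851
1.02 * D = 1.1944
L = 7.2906 m

7.2906 m


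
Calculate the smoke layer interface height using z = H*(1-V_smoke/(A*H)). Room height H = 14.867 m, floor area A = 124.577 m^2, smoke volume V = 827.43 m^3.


V/(A*H) = 0.44676
1 - 0.44676 = 0.55324
z = 14.867 * 0.55324 = 8.2251 m

8.2251 m


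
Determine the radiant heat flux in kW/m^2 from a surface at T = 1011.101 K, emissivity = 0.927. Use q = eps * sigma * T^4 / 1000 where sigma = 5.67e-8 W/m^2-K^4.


T^4 = 1.0451e+12
q = 0.927 * 5.67e-8 * 1.0451e+12 / 1000 = 54.934 kW/m^2

54.934 kW/m^2


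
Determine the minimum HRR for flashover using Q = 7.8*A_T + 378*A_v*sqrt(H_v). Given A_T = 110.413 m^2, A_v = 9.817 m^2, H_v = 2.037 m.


7.8*A_T = 861.22
sqrt(H_v) = 1.4272
378*A_v*sqrt(H_v) = 5296.2
Q = 861.22 + 5296.2 = 6157.4 kW

6157.4 kW


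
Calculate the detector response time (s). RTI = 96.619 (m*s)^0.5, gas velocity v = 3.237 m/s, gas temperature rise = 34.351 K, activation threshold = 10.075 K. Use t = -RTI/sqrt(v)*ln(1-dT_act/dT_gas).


dT_act/dT_gas = 0.29330
ln(1 - 0.29330) = -0.34714
t = -96.619 / sqrt(3.237) * -0.34714 = 18.642 s

18.642 s


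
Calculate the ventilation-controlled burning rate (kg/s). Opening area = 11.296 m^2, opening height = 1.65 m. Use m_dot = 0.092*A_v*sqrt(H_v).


sqrt(H_v) = 1.2845
m_dot = 0.092 * 11.296 * 1.2845 = 1.3349 kg/s

1.3349 kg/s


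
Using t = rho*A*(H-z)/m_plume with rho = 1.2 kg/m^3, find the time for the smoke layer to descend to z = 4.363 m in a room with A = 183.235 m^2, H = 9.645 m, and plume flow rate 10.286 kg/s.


H - z = 5.282 m
t = 1.2 * 183.235 * 5.282 / 10.286 = 112.91 s

112.91 s


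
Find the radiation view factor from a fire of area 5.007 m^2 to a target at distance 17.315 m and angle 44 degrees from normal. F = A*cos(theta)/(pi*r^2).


cos(44 deg) = 0.71934
pi*r^2 = 941.88
F = 5.007 * 0.71934 / 941.88 = 0.0038240

0.0038240


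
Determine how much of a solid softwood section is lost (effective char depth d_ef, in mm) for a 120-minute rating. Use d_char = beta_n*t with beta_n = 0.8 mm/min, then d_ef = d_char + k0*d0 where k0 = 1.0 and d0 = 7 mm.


d_char = 0.8 * 120 = 96 mm
d_ef = 96 + 1.0*7 = 103 mm

103 mm


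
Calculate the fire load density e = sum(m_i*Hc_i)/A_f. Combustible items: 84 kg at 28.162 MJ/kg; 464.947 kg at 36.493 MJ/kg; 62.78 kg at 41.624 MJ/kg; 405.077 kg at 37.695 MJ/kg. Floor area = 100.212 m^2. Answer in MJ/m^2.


Total energy = 84*28.162 + 464.947*36.493 + 62.78*41.624 + 405.077*37.695
= 2365.608 + 16967.31 + 2613.155 + 15269.38
= 37215.45 MJ
e = 37215.45 / 100.212 = 371.37 MJ/m^2

371.37 MJ/m^2
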